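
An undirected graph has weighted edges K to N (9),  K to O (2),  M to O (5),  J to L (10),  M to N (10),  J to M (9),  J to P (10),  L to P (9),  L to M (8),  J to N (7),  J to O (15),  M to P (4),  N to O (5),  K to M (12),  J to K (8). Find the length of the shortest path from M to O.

5

Some routes from M to O:
M → J → K → O: 9 + 8 + 2 = 19
M → K → O: 12 + 2 = 14
M → O: 5
M → N → O: 10 + 5 = 15
M → J → N → O: 9 + 7 + 5 = 21
Shortest: 5.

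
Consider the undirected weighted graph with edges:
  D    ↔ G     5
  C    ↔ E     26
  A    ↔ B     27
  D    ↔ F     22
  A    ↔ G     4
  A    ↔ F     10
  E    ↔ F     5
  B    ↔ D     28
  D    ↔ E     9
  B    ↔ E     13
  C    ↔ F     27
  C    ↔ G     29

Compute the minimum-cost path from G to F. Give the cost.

Comparing a few candidate routes:
G → C → F: 29 + 27 = 56
G → A → B → E → F: 4 + 27 + 13 + 5 = 49
G → D → E → F: 5 + 9 + 5 = 19
G → D → F: 5 + 22 = 27
G → D → B → E → F: 5 + 28 + 13 + 5 = 51
G → A → F: 4 + 10 = 14
Best route has total 14.

14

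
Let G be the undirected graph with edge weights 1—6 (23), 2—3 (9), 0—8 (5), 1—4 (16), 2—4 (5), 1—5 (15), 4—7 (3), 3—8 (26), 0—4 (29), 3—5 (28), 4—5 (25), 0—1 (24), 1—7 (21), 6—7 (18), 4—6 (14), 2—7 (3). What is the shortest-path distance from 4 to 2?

5

A few of the 4→2 routes:
4 - 2: 5
4 - 1 - 7 - 2: 16 + 21 + 3 = 40
4 - 6 - 7 - 2: 14 + 18 + 3 = 35
4 - 7 - 2: 3 + 3 = 6
Shortest: 5.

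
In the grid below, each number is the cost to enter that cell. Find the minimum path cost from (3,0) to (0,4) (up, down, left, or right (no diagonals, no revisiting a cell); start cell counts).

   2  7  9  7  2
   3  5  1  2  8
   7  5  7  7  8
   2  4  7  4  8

One optimal route is [3,0] -> [3,1] -> [2,1] -> [1,1] -> [1,2] -> [1,3] -> [0,3] -> [0,4].
Its cost is 2 + 4 + 5 + 5 + 1 + 2 + 7 + 2 = 28.

28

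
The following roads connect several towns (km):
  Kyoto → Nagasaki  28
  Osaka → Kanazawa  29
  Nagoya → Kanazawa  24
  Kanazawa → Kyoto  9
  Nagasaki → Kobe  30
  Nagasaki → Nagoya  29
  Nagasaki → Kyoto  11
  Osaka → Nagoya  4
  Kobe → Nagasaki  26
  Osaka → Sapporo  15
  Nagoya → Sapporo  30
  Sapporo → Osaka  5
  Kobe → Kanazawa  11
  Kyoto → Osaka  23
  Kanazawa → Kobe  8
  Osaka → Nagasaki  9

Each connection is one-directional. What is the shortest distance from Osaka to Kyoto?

20

Some routes from Osaka to Kyoto:
Osaka -> Nagasaki -> Kobe -> Kanazawa -> Kyoto: 9 + 30 + 11 + 9 = 59
Osaka -> Nagoya -> Kanazawa -> Kyoto: 4 + 24 + 9 = 37
Osaka -> Nagasaki -> Kyoto: 9 + 11 = 20
Osaka -> Kanazawa -> Kyoto: 29 + 9 = 38
Osaka -> Nagasaki -> Nagoya -> Kanazawa -> Kyoto: 9 + 29 + 24 + 9 = 71
Best route has total 20 km.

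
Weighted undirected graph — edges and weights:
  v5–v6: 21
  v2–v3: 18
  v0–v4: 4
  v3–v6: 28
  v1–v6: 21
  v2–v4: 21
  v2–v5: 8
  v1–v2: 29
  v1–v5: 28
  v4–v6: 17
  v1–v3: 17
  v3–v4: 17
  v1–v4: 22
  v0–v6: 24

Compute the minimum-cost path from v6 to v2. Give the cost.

A few of the v6→v2 routes:
v6 → v5 → v2: 21 + 8 = 29
v6 → v4 → v2: 17 + 21 = 38
v6 → v3 → v2: 28 + 18 = 46
v6 → v0 → v4 → v2: 24 + 4 + 21 = 49
v6 → v1 → v2: 21 + 29 = 50
The minimum is 29.

29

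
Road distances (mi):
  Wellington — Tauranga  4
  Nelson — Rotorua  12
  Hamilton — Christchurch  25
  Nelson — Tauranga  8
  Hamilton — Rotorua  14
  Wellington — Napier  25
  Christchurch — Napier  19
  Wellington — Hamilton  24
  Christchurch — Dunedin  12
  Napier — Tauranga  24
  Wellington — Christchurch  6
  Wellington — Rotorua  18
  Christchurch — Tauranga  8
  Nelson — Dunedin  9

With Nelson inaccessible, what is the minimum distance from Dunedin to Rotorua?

Some routes from Dunedin to Rotorua avoiding Nelson:
Dunedin - Christchurch - Wellington - Rotorua: 12 + 6 + 18 = 36
Dunedin - Christchurch - Tauranga - Wellington - Hamilton - Rotorua: 12 + 8 + 4 + 24 + 14 = 62
Dunedin - Christchurch - Tauranga - Wellington - Rotorua: 12 + 8 + 4 + 18 = 42
Dunedin - Christchurch - Wellington - Hamilton - Rotorua: 12 + 6 + 24 + 14 = 56
Dunedin - Christchurch - Hamilton - Rotorua: 12 + 25 + 14 = 51
Shortest: 36 mi.

36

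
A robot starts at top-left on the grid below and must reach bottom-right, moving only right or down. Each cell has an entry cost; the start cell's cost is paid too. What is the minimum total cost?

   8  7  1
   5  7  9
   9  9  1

Path (0,0)→(0,1)→(0,2)→(1,2)→(2,2): 8 + 7 + 1 + 9 + 1 = 26.

26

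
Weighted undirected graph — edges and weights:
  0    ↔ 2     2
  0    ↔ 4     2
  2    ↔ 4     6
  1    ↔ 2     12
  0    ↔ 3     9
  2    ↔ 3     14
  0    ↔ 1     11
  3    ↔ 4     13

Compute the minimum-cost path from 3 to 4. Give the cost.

A few of the 3→4 routes:
3 → 4: 13
3 → 0 → 2 → 4: 9 + 2 + 6 = 17
3 → 0 → 4: 9 + 2 = 11
Best route has total 11.

11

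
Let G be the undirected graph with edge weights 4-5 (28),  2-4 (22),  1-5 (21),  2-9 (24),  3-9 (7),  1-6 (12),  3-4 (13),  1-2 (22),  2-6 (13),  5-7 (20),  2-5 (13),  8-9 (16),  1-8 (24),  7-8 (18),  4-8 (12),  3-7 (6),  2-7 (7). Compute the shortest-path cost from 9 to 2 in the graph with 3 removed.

24

Some routes from 9 to 2 avoiding 3:
9-8-4-2: 16 + 12 + 22 = 50
9-2: 24
9-8-7-2: 16 + 18 + 7 = 41
Shortest: 24.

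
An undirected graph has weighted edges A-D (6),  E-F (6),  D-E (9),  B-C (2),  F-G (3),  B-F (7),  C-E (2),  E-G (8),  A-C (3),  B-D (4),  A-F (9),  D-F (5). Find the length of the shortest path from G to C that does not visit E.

12

Checking several routes:
G→F→D→A→C: 3 + 5 + 6 + 3 = 17
G→F→B→C: 3 + 7 + 2 = 12
G→F→A→C: 3 + 9 + 3 = 15
G→F→D→B→C: 3 + 5 + 4 + 2 = 14
The minimum is 12.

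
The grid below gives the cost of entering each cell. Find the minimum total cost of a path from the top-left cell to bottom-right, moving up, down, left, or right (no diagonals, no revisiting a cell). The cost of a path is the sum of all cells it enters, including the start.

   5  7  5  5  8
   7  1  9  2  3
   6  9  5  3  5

32

Cheapest: [0,0] [0,1] [0,2] [0,3] [1,3] [1,4] [2,4]
  5 + 7 + 5 + 5 + 2 + 3 + 5 = 32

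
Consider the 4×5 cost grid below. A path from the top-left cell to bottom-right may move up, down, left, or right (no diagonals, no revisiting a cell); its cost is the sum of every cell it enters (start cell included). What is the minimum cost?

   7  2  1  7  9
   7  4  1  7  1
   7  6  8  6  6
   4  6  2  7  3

28

Cheapest: [0,0]→[0,1]→[0,2]→[1,2]→[1,3]→[1,4]→[2,4]→[3,4]
  7 + 2 + 1 + 1 + 7 + 1 + 6 + 3 = 28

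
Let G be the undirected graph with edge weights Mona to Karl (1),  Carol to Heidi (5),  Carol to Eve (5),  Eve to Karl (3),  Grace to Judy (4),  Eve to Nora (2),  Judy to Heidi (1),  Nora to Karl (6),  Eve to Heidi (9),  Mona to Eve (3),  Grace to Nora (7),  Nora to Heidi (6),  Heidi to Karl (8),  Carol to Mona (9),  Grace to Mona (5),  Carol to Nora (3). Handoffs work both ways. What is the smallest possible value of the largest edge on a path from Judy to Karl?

Checking several routes:
Judy → Heidi → Carol → Nora → Eve → Mona → Karl: max(1, 5, 3, 2, 3, 1) = 5
Judy → Grace → Mona → Eve → Karl: max(4, 5, 3, 3) = 5
Judy → Grace → Mona → Karl: max(4, 5, 1) = 5
Judy → Heidi → Carol → Nora → Eve → Karl: max(1, 5, 3, 2, 3) = 5
Judy → Heidi → Carol → Eve → Mona → Karl: max(1, 5, 5, 3, 1) = 5
Best route has worst link 5.

5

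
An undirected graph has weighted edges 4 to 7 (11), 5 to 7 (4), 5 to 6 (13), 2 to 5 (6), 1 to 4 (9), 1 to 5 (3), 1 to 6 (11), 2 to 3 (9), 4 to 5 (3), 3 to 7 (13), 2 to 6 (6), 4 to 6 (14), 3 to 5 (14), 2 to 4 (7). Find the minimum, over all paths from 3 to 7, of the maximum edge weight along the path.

9

Comparing a few candidate routes:
3 - 2 - 4 - 5 - 7: max(9, 7, 3, 4) = 9
3 - 2 - 5 - 7: max(9, 6, 4) = 9
3 - 2 - 4 - 1 - 5 - 7: max(9, 7, 9, 3, 4) = 9
Best route has worst link 9.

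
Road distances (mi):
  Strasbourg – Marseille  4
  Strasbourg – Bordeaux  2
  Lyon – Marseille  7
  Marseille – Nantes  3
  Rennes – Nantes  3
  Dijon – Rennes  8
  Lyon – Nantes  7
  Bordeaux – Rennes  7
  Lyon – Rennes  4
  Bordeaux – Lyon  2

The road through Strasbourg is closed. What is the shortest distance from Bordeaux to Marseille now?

A few of the Bordeaux→Marseille routes:
Bordeaux → Lyon → Nantes → Marseille: 2 + 7 + 3 = 12
Bordeaux → Lyon → Rennes → Nantes → Marseille: 2 + 4 + 3 + 3 = 12
Bordeaux → Lyon → Marseille: 2 + 7 = 9
Shortest: 9 mi.

9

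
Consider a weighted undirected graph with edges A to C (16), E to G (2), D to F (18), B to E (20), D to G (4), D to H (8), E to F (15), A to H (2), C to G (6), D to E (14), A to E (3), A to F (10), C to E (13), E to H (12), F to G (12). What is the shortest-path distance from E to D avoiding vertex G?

Comparing a few candidate routes:
E→H→D: 12 + 8 = 20
E→A→H→D: 3 + 2 + 8 = 13
E→A→F→D: 3 + 10 + 18 = 31
E→D: 14
Best route has total 13.

13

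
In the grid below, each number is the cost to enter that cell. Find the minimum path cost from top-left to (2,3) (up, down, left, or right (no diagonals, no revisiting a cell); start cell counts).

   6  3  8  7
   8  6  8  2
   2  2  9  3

Best path: r0c0 -> r0c1 -> r1c1 -> r1c2 -> r1c3 -> r2c3
Cost: 6 + 3 + 6 + 8 + 2 + 3 = 28

28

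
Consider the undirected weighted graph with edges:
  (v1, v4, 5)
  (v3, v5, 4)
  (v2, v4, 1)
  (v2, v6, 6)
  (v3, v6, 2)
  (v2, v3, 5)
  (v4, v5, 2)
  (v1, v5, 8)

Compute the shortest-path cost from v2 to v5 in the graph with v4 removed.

Candidate routes:
v2 - v3 - v5: 5 + 4 = 9
v2 - v6 - v3 - v5: 6 + 2 + 4 = 12
Best route has total 9.

9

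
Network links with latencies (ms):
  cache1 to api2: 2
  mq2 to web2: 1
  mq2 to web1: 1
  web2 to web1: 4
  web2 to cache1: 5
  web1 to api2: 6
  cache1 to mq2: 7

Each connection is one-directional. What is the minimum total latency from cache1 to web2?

8

Paths from cache1 to web2:
cache1-mq2-web2: 7 + 1 = 8
Shortest: 8 ms.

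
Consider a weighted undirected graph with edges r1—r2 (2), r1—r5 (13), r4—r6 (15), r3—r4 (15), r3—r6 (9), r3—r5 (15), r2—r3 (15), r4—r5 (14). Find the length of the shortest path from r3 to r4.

Candidate routes:
r3→r4: 15
r3→r5→r4: 15 + 14 = 29
r3→r6→r4: 9 + 15 = 24
r3→r2→r1→r5→r4: 15 + 2 + 13 + 14 = 44
The minimum is 15.

15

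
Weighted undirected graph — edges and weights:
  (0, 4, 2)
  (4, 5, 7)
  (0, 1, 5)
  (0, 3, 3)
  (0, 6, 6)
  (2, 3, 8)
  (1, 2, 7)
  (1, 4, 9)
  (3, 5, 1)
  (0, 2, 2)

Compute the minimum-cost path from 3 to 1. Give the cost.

Checking several routes:
3 → 0 → 4 → 1: 3 + 2 + 9 = 14
3 → 0 → 2 → 1: 3 + 2 + 7 = 12
3 → 0 → 1: 3 + 5 = 8
Shortest: 8.

8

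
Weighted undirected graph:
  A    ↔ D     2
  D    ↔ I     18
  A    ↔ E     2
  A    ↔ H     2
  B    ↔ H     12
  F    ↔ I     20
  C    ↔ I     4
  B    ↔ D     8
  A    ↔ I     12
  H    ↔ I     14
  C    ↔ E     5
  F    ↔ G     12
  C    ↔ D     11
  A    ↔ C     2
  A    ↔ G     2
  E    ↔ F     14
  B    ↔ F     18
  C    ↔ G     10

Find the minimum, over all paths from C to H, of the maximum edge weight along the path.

A few of the C→H routes:
C -> A -> H: max(2, 2) = 2
C -> E -> A -> H: max(5, 2, 2) = 5
C -> D -> A -> H: max(11, 2, 2) = 11
C -> G -> A -> H: max(10, 2, 2) = 10
The minimum achievable maximum is 2.

2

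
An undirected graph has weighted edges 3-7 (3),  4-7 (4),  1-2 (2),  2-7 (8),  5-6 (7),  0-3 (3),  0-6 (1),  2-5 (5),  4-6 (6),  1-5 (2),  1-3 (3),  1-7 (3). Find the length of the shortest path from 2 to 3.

Comparing a few candidate routes:
2-5-1-3: 5 + 2 + 3 = 10
2-5-1-7-3: 5 + 2 + 3 + 3 = 13
2-7-3: 8 + 3 = 11
2-1-3: 2 + 3 = 5
2-1-7-3: 2 + 3 + 3 = 8
Shortest: 5.

5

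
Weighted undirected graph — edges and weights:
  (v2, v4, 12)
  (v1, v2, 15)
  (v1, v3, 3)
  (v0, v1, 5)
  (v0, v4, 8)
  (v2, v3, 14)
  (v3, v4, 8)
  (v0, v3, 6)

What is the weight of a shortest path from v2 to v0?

Some routes from v2 to v0:
v2→v3→v0: 14 + 6 = 20
v2→v4→v3→v0: 12 + 8 + 6 = 26
v2→v3→v1→v0: 14 + 3 + 5 = 22
v2→v4→v0: 12 + 8 = 20
v2→v1→v0: 15 + 5 = 20
v2→v1→v3→v0: 15 + 3 + 6 = 24
Shortest: 20.

20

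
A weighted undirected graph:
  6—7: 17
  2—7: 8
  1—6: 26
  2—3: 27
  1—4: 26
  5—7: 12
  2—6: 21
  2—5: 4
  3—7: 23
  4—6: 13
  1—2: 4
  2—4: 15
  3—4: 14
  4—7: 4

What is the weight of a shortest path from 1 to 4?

Checking several routes:
1 -> 2 -> 6 -> 4: 4 + 21 + 13 = 38
1 -> 4: 26
1 -> 6 -> 4: 26 + 13 = 39
1 -> 2 -> 4: 4 + 15 = 19
1 -> 2 -> 5 -> 7 -> 4: 4 + 4 + 12 + 4 = 24
1 -> 2 -> 7 -> 4: 4 + 8 + 4 = 16
The minimum is 16.

16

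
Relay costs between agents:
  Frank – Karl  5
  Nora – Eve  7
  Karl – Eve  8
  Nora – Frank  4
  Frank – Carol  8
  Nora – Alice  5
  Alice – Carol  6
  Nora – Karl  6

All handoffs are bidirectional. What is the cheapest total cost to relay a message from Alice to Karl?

11

Paths from Alice to Karl:
Alice -> Carol -> Frank -> Nora -> Karl: 6 + 8 + 4 + 6 = 24
Alice -> Nora -> Frank -> Karl: 5 + 4 + 5 = 14
Alice -> Nora -> Karl: 5 + 6 = 11
Alice -> Carol -> Frank -> Nora -> Eve -> Karl: 6 + 8 + 4 + 7 + 8 = 33
Alice -> Carol -> Frank -> Karl: 6 + 8 + 5 = 19
Alice -> Nora -> Eve -> Karl: 5 + 7 + 8 = 20
Shortest: 11.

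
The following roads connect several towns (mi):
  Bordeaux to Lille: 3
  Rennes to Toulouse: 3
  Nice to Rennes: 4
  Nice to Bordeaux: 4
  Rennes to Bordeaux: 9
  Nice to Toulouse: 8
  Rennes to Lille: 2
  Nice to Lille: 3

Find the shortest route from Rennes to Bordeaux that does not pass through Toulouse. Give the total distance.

5

Checking several routes:
Rennes - Lille - Nice - Bordeaux: 2 + 3 + 4 = 9
Rennes - Lille - Bordeaux: 2 + 3 = 5
Rennes - Nice - Bordeaux: 4 + 4 = 8
Shortest: 5 mi.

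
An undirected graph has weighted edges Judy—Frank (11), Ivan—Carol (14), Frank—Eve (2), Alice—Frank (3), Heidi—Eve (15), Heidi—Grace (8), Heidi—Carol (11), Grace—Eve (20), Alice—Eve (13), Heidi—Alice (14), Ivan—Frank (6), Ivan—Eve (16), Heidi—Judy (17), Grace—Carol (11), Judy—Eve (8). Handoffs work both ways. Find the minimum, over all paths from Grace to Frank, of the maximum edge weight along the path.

Checking several routes:
Grace - Carol - Ivan - Frank: max(11, 14, 6) = 14
Grace - Heidi - Carol - Ivan - Frank: max(8, 11, 14, 6) = 14
Grace - Heidi - Alice - Eve - Frank: max(8, 14, 13, 2) = 14
Grace - Heidi - Alice - Frank: max(8, 14, 3) = 14
Grace - Heidi - Alice - Eve - Judy - Frank: max(8, 14, 13, 8, 11) = 14
Grace - Carol - Heidi - Alice - Frank: max(11, 11, 14, 3) = 14
Smallest bottleneck: 14.

14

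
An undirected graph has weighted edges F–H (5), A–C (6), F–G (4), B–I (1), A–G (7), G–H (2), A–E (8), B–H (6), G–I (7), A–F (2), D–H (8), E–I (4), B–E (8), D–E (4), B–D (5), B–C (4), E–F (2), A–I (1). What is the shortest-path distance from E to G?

A few of the E→G routes:
E → F → G: 2 + 4 = 6
E → F → H → G: 2 + 5 + 2 = 9
E → I → G: 4 + 7 = 11
Best route has total 6.

6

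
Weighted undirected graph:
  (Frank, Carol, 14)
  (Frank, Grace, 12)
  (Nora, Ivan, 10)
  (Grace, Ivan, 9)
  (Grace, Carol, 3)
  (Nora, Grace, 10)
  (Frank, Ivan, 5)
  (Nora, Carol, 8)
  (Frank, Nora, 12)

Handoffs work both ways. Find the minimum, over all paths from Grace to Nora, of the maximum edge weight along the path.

8

Some routes from Grace to Nora:
Grace - Frank - Ivan - Nora: max(12, 5, 10) = 12
Grace - Carol - Nora: max(3, 8) = 8
Grace - Nora: max(10) = 10
Grace - Ivan - Nora: max(9, 10) = 10
Smallest bottleneck: 8.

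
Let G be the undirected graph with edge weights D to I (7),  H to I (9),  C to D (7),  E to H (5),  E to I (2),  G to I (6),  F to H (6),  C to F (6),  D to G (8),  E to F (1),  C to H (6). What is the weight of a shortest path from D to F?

10

Comparing a few candidate routes:
D - C - H - E - F: 7 + 6 + 5 + 1 = 19
D - I - E - F: 7 + 2 + 1 = 10
D - G - I - E - F: 8 + 6 + 2 + 1 = 17
D - C - F: 7 + 6 = 13
Best route has total 10.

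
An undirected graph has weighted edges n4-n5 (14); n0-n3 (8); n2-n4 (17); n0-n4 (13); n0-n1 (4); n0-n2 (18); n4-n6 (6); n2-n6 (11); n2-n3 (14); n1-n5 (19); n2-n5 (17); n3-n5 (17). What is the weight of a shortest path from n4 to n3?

21

Comparing a few candidate routes:
n4 → n0 → n3: 13 + 8 = 21
n4 → n6 → n2 → n3: 6 + 11 + 14 = 31
n4 → n2 → n3: 17 + 14 = 31
n4 → n5 → n3: 14 + 17 = 31
Shortest: 21.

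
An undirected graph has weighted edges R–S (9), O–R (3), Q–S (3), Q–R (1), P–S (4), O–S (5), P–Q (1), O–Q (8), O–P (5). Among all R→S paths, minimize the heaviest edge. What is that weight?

Some routes from R to S:
R→Q→P→S: max(1, 1, 4) = 4
R→O→P→Q→S: max(3, 5, 1, 3) = 5
R→O→S: max(3, 5) = 5
R→Q→S: max(1, 3) = 3
The minimum achievable maximum is 3.

3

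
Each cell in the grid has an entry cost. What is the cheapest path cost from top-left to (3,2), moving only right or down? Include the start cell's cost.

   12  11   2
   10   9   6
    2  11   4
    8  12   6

Best path: (0,0) -> (0,1) -> (0,2) -> (1,2) -> (2,2) -> (3,2)
Cost: 12 + 11 + 2 + 6 + 4 + 6 = 41

41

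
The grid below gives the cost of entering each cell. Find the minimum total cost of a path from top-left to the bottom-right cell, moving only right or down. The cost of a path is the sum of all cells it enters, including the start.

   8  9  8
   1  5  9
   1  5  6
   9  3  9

27

Path r0c0 -> r1c0 -> r2c0 -> r2c1 -> r3c1 -> r3c2: 8 + 1 + 1 + 5 + 3 + 9 = 27.
(Top row then right column would cost 49.)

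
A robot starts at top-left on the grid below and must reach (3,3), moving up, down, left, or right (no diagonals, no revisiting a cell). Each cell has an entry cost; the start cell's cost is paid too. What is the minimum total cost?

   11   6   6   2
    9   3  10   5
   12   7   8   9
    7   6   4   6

43

Path [0,0] -> [0,1] -> [1,1] -> [2,1] -> [3,1] -> [3,2] -> [3,3]: 11 + 6 + 3 + 7 + 6 + 4 + 6 = 43.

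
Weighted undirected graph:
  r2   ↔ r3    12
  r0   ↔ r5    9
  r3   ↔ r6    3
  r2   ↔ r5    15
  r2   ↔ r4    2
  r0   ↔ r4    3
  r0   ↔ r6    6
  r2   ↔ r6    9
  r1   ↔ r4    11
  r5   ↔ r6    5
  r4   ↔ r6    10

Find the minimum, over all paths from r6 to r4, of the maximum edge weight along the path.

Checking several routes:
r6 -> r5 -> r0 -> r4: max(5, 9, 3) = 9
r6 -> r0 -> r4: max(6, 3) = 6
r6 -> r2 -> r4: max(9, 2) = 9
r6 -> r4: max(10) = 10
r6 -> r3 -> r2 -> r4: max(3, 12, 2) = 12
Smallest bottleneck: 6.

6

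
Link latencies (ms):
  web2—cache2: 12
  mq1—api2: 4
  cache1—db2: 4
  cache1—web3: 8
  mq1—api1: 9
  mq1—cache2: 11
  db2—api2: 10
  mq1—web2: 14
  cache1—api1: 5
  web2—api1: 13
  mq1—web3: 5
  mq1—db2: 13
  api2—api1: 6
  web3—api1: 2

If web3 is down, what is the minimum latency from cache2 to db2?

24

A few of the cache2→db2 routes:
cache2→mq1→api2→api1→cache1→db2: 11 + 4 + 6 + 5 + 4 = 30
cache2→mq1→api2→db2: 11 + 4 + 10 = 25
cache2→web2→api1→cache1→db2: 12 + 13 + 5 + 4 = 34
cache2→mq1→api1→cache1→db2: 11 + 9 + 5 + 4 = 29
cache2→mq1→db2: 11 + 13 = 24
cache2→mq1→api1→api2→db2: 11 + 9 + 6 + 10 = 36
Best route has total 24 ms.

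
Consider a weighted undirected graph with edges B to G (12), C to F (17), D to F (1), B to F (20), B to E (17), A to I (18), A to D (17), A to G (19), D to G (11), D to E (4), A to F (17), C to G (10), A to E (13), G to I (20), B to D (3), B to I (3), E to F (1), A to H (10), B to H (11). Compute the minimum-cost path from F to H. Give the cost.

Checking several routes:
F → A → H: 17 + 10 = 27
F → E → D → B → H: 1 + 4 + 3 + 11 = 19
F → E → A → H: 1 + 13 + 10 = 24
F → D → B → H: 1 + 3 + 11 = 15
The minimum is 15.

15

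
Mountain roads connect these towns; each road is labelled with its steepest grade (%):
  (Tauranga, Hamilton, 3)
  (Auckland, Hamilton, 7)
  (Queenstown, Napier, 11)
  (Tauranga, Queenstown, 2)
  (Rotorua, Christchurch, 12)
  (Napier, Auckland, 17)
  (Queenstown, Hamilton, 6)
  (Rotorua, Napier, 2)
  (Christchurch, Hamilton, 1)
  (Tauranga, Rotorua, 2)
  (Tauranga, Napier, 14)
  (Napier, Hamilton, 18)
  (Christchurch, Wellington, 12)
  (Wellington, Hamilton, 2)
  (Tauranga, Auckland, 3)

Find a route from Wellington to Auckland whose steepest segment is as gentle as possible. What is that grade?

3

Some routes from Wellington to Auckland:
Wellington - Hamilton - Christchurch - Rotorua - Napier - Queenstown - Tauranga - Auckland: max(2, 1, 12, 2, 11, 2, 3) = 12
Wellington - Hamilton - Queenstown - Napier - Rotorua - Tauranga - Auckland: max(2, 6, 11, 2, 2, 3) = 11
Wellington - Hamilton - Queenstown - Tauranga - Auckland: max(2, 6, 2, 3) = 6
Wellington - Hamilton - Auckland: max(2, 7) = 7
Wellington - Hamilton - Tauranga - Auckland: max(2, 3, 3) = 3
The minimum achievable maximum is 3%.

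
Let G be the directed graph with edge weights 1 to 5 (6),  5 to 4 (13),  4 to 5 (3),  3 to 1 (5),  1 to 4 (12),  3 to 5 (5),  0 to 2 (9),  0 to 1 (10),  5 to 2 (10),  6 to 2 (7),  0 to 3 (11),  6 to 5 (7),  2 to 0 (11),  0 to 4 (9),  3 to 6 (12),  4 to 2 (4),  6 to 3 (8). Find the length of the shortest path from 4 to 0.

Paths from 4 to 0:
4 - 5 - 2 - 0: 3 + 10 + 11 = 24
4 - 2 - 0: 4 + 11 = 15
The minimum is 15.

15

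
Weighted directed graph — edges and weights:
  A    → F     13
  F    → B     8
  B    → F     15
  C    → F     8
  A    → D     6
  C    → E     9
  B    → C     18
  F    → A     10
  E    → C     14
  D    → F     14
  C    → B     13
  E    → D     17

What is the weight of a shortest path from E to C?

14

Candidate routes:
E→D→F→B→C: 17 + 14 + 8 + 18 = 57
E→C: 14
The minimum is 14.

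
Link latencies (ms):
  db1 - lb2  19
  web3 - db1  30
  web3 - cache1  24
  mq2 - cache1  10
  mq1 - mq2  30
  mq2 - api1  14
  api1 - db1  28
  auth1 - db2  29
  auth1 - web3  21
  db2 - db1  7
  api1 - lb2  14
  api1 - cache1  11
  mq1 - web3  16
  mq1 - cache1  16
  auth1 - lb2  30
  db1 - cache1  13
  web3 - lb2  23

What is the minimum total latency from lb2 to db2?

26

A few of the lb2→db2 routes:
lb2 → api1 → db1 → db2: 14 + 28 + 7 = 49
lb2 → api1 → cache1 → db1 → db2: 14 + 11 + 13 + 7 = 45
lb2 → db1 → db2: 19 + 7 = 26
Best route has total 26 ms.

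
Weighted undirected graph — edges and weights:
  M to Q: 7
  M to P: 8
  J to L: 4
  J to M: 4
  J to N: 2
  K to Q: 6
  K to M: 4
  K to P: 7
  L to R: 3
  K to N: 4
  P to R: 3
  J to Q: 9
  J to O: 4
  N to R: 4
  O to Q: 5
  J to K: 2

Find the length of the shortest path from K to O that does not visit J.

Routes from K to O avoiding J:
K -> P -> M -> Q -> O: 7 + 8 + 7 + 5 = 27
K -> N -> R -> P -> M -> Q -> O: 4 + 4 + 3 + 8 + 7 + 5 = 31
K -> Q -> O: 6 + 5 = 11
K -> M -> Q -> O: 4 + 7 + 5 = 16
Shortest: 11.

11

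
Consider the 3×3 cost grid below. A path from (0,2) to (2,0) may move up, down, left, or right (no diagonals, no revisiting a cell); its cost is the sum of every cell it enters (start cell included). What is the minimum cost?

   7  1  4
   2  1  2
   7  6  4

15

Cheapest: (0,2) -> (0,1) -> (1,1) -> (1,0) -> (2,0)
  4 + 1 + 1 + 2 + 7 = 15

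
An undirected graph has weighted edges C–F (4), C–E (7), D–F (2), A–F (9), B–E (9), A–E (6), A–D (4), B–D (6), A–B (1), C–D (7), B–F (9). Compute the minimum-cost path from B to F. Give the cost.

7

Comparing a few candidate routes:
B → A → F: 1 + 9 = 10
B → A → D → C → F: 1 + 4 + 7 + 4 = 16
B → A → D → F: 1 + 4 + 2 = 7
B → F: 9
B → D → F: 6 + 2 = 8
The minimum is 7.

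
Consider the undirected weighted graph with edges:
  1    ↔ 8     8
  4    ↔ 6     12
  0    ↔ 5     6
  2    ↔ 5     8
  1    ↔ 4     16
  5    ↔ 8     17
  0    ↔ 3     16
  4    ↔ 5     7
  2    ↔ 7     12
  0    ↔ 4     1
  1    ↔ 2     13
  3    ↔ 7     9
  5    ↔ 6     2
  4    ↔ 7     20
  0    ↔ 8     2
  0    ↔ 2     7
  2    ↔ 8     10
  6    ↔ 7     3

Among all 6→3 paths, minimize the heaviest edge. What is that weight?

9

A few of the 6→3 routes:
6 -> 4 -> 5 -> 2 -> 7 -> 3: max(12, 7, 8, 12, 9) = 12
6 -> 7 -> 3: max(3, 9) = 9
6 -> 4 -> 5 -> 0 -> 8 -> 2 -> 7 -> 3: max(12, 7, 6, 2, 10, 12, 9) = 12
The minimum achievable maximum is 9.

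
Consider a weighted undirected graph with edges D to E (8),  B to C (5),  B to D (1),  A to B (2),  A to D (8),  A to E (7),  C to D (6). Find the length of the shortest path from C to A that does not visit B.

Candidate routes:
C-D-A: 6 + 8 = 14
C-D-E-A: 6 + 8 + 7 = 21
Best route has total 14.

14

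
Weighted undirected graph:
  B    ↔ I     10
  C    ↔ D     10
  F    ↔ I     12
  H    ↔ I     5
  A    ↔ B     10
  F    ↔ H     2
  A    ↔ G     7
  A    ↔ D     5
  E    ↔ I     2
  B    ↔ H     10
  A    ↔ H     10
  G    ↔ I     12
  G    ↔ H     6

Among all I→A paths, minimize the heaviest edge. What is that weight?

7

Checking several routes:
I→B→H→A: max(10, 10, 10) = 10
I→B→A: max(10, 10) = 10
I→H→G→A: max(5, 6, 7) = 7
I→B→H→G→A: max(10, 10, 6, 7) = 10
I→H→B→A: max(5, 10, 10) = 10
I→H→A: max(5, 10) = 10
Smallest bottleneck: 7.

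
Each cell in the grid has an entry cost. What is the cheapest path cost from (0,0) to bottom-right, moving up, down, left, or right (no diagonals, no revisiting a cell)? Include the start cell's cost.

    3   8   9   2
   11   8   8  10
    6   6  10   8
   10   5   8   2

40

Path r0c0 → r0c1 → r1c1 → r2c1 → r3c1 → r3c2 → r3c3: 3 + 8 + 8 + 6 + 5 + 8 + 2 = 40.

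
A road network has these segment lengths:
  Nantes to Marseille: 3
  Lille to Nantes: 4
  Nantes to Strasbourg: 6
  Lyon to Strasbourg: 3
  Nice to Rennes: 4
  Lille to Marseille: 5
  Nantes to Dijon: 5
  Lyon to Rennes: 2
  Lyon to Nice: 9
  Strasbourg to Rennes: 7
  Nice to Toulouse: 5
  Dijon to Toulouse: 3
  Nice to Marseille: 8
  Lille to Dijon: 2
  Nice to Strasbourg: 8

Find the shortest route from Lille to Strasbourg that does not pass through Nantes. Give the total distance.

18

A few of the Lille→Strasbourg routes:
Lille→Dijon→Toulouse→Nice→Strasbourg: 2 + 3 + 5 + 8 = 18
Lille→Dijon→Toulouse→Nice→Rennes→Lyon→Strasbourg: 2 + 3 + 5 + 4 + 2 + 3 = 19
Lille→Dijon→Toulouse→Nice→Lyon→Strasbourg: 2 + 3 + 5 + 9 + 3 = 22
Lille→Marseille→Nice→Strasbourg: 5 + 8 + 8 = 21
Lille→Dijon→Toulouse→Nice→Rennes→Strasbourg: 2 + 3 + 5 + 4 + 7 = 21
Shortest: 18.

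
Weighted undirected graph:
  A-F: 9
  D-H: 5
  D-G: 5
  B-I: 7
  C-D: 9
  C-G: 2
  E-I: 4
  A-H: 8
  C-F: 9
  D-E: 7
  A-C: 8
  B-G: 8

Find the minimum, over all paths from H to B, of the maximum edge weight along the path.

7

A few of the H→B routes:
H → D → G → B: max(5, 5, 8) = 8
H → A → C → G → B: max(8, 8, 2, 8) = 8
H → D → E → I → B: max(5, 7, 4, 7) = 7
Smallest bottleneck: 7.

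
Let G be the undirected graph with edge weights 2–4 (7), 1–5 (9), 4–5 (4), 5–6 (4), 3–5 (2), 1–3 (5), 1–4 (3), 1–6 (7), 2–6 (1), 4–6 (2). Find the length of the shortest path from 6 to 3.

A few of the 6→3 routes:
6 - 4 - 1 - 3: 2 + 3 + 5 = 10
6 - 4 - 5 - 3: 2 + 4 + 2 = 8
6 - 5 - 3: 4 + 2 = 6
Shortest: 6.

6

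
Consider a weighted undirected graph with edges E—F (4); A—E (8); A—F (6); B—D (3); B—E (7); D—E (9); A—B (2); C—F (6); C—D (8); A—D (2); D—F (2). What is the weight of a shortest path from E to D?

Some routes from E to D:
E→D: 9
E→F→D: 4 + 2 = 6
E→B→A→D: 7 + 2 + 2 = 11
E→B→D: 7 + 3 = 10
E→A→D: 8 + 2 = 10
Shortest: 6.

6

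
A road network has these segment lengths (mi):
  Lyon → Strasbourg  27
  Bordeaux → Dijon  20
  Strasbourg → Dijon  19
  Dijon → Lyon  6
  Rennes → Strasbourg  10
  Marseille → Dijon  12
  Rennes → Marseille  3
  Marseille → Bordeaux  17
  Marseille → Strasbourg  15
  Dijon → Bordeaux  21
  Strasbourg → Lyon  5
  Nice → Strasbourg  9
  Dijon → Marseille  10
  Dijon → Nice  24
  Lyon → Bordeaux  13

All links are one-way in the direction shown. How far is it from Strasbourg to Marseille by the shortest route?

Candidate routes:
Strasbourg → Lyon → Bordeaux → Dijon → Marseille: 5 + 13 + 20 + 10 = 48
Strasbourg → Dijon → Marseille: 19 + 10 = 29
The minimum is 29 mi.

29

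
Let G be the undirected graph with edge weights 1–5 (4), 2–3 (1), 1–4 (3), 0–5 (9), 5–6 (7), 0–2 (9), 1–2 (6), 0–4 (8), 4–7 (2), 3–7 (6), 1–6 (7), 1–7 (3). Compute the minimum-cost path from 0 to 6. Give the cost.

16

A few of the 0→6 routes:
0 -> 5 -> 6: 9 + 7 = 16
0 -> 4 -> 7 -> 1 -> 6: 8 + 2 + 3 + 7 = 20
0 -> 4 -> 1 -> 6: 8 + 3 + 7 = 18
Shortest: 16.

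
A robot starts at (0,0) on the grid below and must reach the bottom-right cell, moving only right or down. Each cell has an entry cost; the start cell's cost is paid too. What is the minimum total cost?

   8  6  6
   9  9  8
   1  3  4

One optimal route is [0,0] -> [1,0] -> [2,0] -> [2,1] -> [2,2].
Its cost is 8 + 9 + 1 + 3 + 4 = 25.
For comparison, the top-then-right route costs 32.

25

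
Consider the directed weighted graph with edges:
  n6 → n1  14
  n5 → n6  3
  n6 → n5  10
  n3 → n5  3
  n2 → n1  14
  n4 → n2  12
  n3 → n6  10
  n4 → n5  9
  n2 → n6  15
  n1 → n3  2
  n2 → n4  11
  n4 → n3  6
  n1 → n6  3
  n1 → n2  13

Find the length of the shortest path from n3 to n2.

Routes from n3 to n2:
n3 -> n6 -> n1 -> n2: 10 + 14 + 13 = 37
n3 -> n5 -> n6 -> n1 -> n2: 3 + 3 + 14 + 13 = 33
Shortest: 33.

33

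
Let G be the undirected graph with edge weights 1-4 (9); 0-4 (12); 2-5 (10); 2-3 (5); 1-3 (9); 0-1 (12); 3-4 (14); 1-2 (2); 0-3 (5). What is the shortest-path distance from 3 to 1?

A few of the 3→1 routes:
3 -> 0 -> 1: 5 + 12 = 17
3 -> 2 -> 1: 5 + 2 = 7
3 -> 1: 9
Best route has total 7.

7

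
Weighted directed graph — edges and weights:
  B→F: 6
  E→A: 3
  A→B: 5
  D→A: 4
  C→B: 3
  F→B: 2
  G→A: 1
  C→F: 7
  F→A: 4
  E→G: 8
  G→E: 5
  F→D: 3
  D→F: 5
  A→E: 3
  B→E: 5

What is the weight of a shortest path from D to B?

7

Candidate routes:
D - F - B: 5 + 2 = 7
D - A - B: 4 + 5 = 9
D - F - A - B: 5 + 4 + 5 = 14
Shortest: 7.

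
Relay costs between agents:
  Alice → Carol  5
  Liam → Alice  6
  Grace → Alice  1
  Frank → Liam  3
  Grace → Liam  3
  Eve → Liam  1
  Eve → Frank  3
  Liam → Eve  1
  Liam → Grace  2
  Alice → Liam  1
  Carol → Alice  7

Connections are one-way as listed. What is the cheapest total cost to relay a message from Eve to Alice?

Routes from Eve to Alice:
Eve - Liam - Alice: 1 + 6 = 7
Eve - Liam - Grace - Alice: 1 + 2 + 1 = 4
Eve - Frank - Liam - Grace - Alice: 3 + 3 + 2 + 1 = 9
Eve - Frank - Liam - Alice: 3 + 3 + 6 = 12
Best route has total 4.

4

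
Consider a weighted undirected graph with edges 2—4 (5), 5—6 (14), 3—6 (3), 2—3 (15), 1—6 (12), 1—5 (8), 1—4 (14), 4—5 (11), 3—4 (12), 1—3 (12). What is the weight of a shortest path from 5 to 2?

16

Comparing a few candidate routes:
5 → 1 → 4 → 2: 8 + 14 + 5 = 27
5 → 4 → 2: 11 + 5 = 16
5 → 1 → 3 → 2: 8 + 12 + 15 = 35
5 → 6 → 3 → 2: 14 + 3 + 15 = 32
5 → 6 → 3 → 4 → 2: 14 + 3 + 12 + 5 = 34
Best route has total 16.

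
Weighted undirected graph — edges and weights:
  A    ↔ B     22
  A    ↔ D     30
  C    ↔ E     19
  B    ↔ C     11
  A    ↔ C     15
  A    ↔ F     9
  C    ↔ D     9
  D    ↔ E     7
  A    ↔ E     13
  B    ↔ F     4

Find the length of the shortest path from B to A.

Comparing a few candidate routes:
B-C-A: 11 + 15 = 26
B-A: 22
B-C-D-E-A: 11 + 9 + 7 + 13 = 40
B-F-A: 4 + 9 = 13
B-C-E-A: 11 + 19 + 13 = 43
B-C-D-A: 11 + 9 + 30 = 50
Shortest: 13.

13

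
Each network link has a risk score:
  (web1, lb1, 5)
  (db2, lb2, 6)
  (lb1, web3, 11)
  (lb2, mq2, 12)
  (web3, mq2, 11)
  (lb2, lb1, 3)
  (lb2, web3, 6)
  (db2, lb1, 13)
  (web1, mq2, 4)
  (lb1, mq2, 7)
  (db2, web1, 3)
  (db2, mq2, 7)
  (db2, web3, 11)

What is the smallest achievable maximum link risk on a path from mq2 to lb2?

Comparing a few candidate routes:
mq2-lb1-web1-db2-lb2: max(7, 5, 3, 6) = 7
mq2-lb1-lb2: max(7, 3) = 7
mq2-web1-lb1-lb2: max(4, 5, 3) = 5
mq2-web1-db2-lb2: max(4, 3, 6) = 6
The minimum achievable maximum is 5.

5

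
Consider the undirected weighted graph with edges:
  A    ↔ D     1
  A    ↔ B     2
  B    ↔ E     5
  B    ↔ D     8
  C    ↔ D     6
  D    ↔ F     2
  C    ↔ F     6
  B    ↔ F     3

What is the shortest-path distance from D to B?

3

Comparing a few candidate routes:
D→A→B: 1 + 2 = 3
D→F→B: 2 + 3 = 5
D→B: 8
The minimum is 3.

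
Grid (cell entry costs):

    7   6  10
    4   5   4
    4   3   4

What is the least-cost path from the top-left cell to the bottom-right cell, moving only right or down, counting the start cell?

Cheapest: [0,0] -> [1,0] -> [2,0] -> [2,1] -> [2,2]
  7 + 4 + 4 + 3 + 4 = 22
(Top row then right column would cost 31.)

22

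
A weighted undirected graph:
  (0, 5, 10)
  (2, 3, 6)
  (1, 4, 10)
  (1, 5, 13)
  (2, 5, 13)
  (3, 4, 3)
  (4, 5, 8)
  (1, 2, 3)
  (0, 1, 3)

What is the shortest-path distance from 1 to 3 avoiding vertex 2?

Paths from 1 to 3 avoiding 2:
1 - 4 - 3: 10 + 3 = 13
1 - 5 - 4 - 3: 13 + 8 + 3 = 24
1 - 0 - 5 - 4 - 3: 3 + 10 + 8 + 3 = 24
Shortest: 13.

13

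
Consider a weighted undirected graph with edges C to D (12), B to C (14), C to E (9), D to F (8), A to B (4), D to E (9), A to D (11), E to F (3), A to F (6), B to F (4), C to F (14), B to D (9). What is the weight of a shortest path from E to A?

9

Checking several routes:
E -> D -> A: 9 + 11 = 20
E -> F -> A: 3 + 6 = 9
E -> F -> B -> A: 3 + 4 + 4 = 11
Shortest: 9.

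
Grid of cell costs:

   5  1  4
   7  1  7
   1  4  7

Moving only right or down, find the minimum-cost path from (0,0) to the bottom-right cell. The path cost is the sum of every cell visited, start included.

18

Take r0c0 r0c1 r1c1 r2c1 r2c2 for a total of 5 + 1 + 1 + 4 + 7 = 18.
(Top row then right column would cost 24.)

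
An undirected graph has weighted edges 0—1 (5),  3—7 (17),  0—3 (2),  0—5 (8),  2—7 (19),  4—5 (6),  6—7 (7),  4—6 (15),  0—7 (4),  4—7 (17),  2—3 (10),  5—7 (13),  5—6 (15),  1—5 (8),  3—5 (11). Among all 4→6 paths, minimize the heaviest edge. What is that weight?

Some routes from 4 to 6:
4 - 5 - 0 - 7 - 6: max(6, 8, 4, 7) = 8
4 - 5 - 1 - 0 - 7 - 6: max(6, 8, 5, 4, 7) = 8
4 - 5 - 3 - 0 - 7 - 6: max(6, 11, 2, 4, 7) = 11
4 - 5 - 6: max(6, 15) = 15
4 - 5 - 7 - 6: max(6, 13, 7) = 13
Smallest bottleneck: 8.

8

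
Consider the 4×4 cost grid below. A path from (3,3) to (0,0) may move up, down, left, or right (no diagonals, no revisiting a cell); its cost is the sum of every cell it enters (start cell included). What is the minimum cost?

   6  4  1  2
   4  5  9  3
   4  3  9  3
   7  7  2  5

24

Cheapest: [3,3]→[2,3]→[1,3]→[0,3]→[0,2]→[0,1]→[0,0]
  5 + 3 + 3 + 2 + 1 + 4 + 6 = 24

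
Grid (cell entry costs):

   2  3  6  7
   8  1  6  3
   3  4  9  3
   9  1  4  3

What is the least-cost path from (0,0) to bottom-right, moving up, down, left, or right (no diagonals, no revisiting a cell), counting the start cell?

18

Best path: (0,0) -> (0,1) -> (1,1) -> (2,1) -> (3,1) -> (3,2) -> (3,3)
Cost: 2 + 3 + 1 + 4 + 1 + 4 + 3 = 18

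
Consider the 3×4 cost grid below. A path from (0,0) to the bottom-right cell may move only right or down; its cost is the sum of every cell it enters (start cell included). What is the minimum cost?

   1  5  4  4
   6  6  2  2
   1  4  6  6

20

Best path: r0c0→r0c1→r0c2→r1c2→r1c3→r2c3
Cost: 1 + 5 + 4 + 2 + 2 + 6 = 20
For comparison, the top-then-right route costs 22.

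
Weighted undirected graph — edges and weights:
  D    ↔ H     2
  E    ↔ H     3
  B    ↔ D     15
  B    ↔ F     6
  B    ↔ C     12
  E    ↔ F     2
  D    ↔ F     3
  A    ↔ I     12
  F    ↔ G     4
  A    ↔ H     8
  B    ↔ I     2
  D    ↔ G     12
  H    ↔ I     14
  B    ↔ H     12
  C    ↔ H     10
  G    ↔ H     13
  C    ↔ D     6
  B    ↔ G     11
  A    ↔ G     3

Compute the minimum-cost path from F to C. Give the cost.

9

Comparing a few candidate routes:
F → D → H → C: 3 + 2 + 10 = 15
F → E → H → D → C: 2 + 3 + 2 + 6 = 13
F → D → C: 3 + 6 = 9
F → E → H → C: 2 + 3 + 10 = 15
Shortest: 9.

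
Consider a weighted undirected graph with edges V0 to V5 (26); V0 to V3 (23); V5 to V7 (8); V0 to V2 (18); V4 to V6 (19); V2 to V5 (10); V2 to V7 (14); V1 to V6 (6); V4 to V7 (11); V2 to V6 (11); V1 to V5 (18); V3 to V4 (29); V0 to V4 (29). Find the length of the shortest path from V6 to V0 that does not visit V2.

48

Some routes from V6 to V0 avoiding V2:
V6→V4→V7→V5→V0: 19 + 11 + 8 + 26 = 64
V6→V4→V0: 19 + 29 = 48
V6→V4→V3→V0: 19 + 29 + 23 = 71
V6→V1→V5→V0: 6 + 18 + 26 = 50
The minimum is 48.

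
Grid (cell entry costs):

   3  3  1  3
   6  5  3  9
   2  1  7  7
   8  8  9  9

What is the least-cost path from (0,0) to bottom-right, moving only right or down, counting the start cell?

One optimal route is (0,0)→(0,1)→(0,2)→(1,2)→(2,2)→(2,3)→(3,3).
Its cost is 3 + 3 + 1 + 3 + 7 + 7 + 9 = 33.
(Top row then right column would cost 35.)

33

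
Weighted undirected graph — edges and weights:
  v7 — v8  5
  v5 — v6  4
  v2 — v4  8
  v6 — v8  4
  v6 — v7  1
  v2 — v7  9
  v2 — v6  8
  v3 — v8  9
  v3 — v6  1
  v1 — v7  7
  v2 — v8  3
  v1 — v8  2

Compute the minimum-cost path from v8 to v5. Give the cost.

Comparing a few candidate routes:
v8 → v2 → v6 → v5: 3 + 8 + 4 = 15
v8 → v3 → v6 → v5: 9 + 1 + 4 = 14
v8 → v1 → v7 → v6 → v5: 2 + 7 + 1 + 4 = 14
v8 → v6 → v5: 4 + 4 = 8
v8 → v7 → v6 → v5: 5 + 1 + 4 = 10
Best route has total 8.

8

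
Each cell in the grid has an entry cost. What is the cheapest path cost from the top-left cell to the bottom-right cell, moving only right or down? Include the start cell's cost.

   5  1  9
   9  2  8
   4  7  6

Take (0,0) -> (0,1) -> (1,1) -> (2,1) -> (2,2) for a total of 5 + 1 + 2 + 7 + 6 = 21.

21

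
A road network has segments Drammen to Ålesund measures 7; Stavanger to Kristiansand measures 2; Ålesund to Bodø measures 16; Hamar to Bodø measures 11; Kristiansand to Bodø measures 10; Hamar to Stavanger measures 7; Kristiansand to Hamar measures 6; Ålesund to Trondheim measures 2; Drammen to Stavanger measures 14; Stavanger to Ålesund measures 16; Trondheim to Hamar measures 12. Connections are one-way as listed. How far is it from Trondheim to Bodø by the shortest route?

Candidate routes:
Trondheim -> Hamar -> Bodø: 12 + 11 = 23
Trondheim -> Hamar -> Stavanger -> Kristiansand -> Bodø: 12 + 7 + 2 + 10 = 31
Trondheim -> Hamar -> Stavanger -> Ålesund -> Bodø: 12 + 7 + 16 + 16 = 51
The minimum is 23.

23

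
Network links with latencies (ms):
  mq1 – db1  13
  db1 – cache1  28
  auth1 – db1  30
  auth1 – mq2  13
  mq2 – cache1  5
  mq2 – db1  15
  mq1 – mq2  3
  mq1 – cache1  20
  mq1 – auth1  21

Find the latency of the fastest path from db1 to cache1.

20

A few of the db1→cache1 routes:
db1 -> mq2 -> cache1: 15 + 5 = 20
db1 -> cache1: 28
db1 -> mq1 -> mq2 -> cache1: 13 + 3 + 5 = 21
Best route has total 20 ms.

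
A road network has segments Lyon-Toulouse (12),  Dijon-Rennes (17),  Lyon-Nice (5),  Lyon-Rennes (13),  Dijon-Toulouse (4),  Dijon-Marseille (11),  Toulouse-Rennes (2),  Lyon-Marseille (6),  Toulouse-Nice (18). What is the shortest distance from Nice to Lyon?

5

A few of the Nice→Lyon routes:
Nice→Toulouse→Dijon→Rennes→Lyon: 18 + 4 + 17 + 13 = 52
Nice→Toulouse→Rennes→Lyon: 18 + 2 + 13 = 33
Nice→Toulouse→Dijon→Marseille→Lyon: 18 + 4 + 11 + 6 = 39
Nice→Toulouse→Lyon: 18 + 12 = 30
Nice→Lyon: 5
Best route has total 5.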